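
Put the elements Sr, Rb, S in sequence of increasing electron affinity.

Sr < Rb < S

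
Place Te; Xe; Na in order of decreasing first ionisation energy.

Na is in period 3, group 1; Te is in period 5, group 16; Xe is in period 5, group 18.
Removing the outermost electron gets harder across a period and easier down a group.
Here both period and group differ, so the two effects have to be weighed against each other.
Te > Na: period and group pull opposite ways; the across-period shift dominates (869 vs 496 kJ/mol).
Xe > Te: Xe lies to the right of Te in period 5, so the across-period effect alone puts Xe higher.
For reference (kJ/mol): Na 496, Te 869, Xe 1170.
So from highest to lowest: Xe > Te > Na.

Xe, Te, Na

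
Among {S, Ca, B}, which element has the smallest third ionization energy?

The third ionization energy removes an electron from the +2 ion. For each element: S²⁺ still has 4 valence electrons; Ca²⁺ is the bare [Ar] core; B²⁺ still has 1 valence electron.
Breaking into a closed-shell core is much more expensive than removing a leftover valence electron — Ca has the largest IE_3 here.
Valence configurations: S²⁺ [Ne]3s²3p², B²⁺ [He]2s¹.
Approximate IE_3 values (kJ/mol): S 3357, Ca 4912, B 3660.
So the third ionization energies run S < B < Ca.

S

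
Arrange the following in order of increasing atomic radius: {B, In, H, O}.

H is in period 1, group 1; B is in period 2, group 13; O is in period 2, group 16; In is in period 5, group 13.
Moving right in a period, electrons are added to the same shell under a stronger nuclear pull, so atoms get smaller; moving down, a new shell is opened and atoms get larger.
Neither a single period nor a single group — weigh both effects.
O > H: period and group pull opposite ways; the down-group shift dominates (63 vs 32 pm).
B > O: B lies to the left of O in period 2, so the across-period effect alone puts B larger.
In > B: they share group 13; the group trend gives In the larger value.
Tabulated atomic radius (pm): H 32, B 85, O 63, In 142.
So from smallest to largest: H < O < B < In.

H < O < B < In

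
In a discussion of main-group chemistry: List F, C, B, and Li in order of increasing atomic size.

Li is in period 2, group 1; B is in period 2, group 13; C is in period 2, group 14; F is in period 2, group 17.
Moving right in a period, electrons are added to the same shell under a stronger nuclear pull, so atoms get smaller; moving down, a new shell is opened and atoms get larger.
All lie in period 2, so atomic radius increases right to left.
So from smallest to largest: F < C < B < Li.

F, C, B, Li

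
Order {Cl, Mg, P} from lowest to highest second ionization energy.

Mg, P, Cl

The second ionization energy removes an electron from the +1 ion. For each element: Cl⁺ still has 6 valence electrons; Mg⁺ still has 1 valence electron; P⁺ still has 4 valence electrons.
All are still removing valence electrons, so compare the +1 ions as you would atoms: IE_2 generally rises across a period (higher Z_eff) and falls down a group (larger shell), subject to the usual subshell exceptions.
Valence configurations: Cl⁺ [Ne]3s²3p⁴, Mg⁺ [Ne]3s¹, P⁺ [Ne]3s²3p².
Approximate IE_2 values (kJ/mol): Cl 2298, Mg 1451, P 1907.
So the second ionization energies run Mg < P < Cl.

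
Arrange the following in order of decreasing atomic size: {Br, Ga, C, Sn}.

C is in period 2, group 14; Ga is in period 4, group 13; Br is in period 4, group 17; Sn is in period 5, group 14.
Moving right in a period, electrons are added to the same shell under a stronger nuclear pull, so atoms get smaller; moving down, a new shell is opened and atoms get larger.
These span different periods and groups, so the two trends combine.
Br > C: period and group pull opposite ways; the down-group shift dominates (114 vs 75 pm).
Ga > Br: both are in period 4; the period trend gives Ga the larger value.
Sn > Ga: period and group pull opposite ways; the down-group shift dominates (140 vs 124 pm).
Tabulated atomic radius (pm): C 75, Ga 124, Br 114, Sn 140.
So from largest to smallest: Sn > Ga > Br > C.

Sn > Ga > Br > C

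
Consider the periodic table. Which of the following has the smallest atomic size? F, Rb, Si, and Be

F

Be is in period 2, group 2; F is in period 2, group 17; Si is in period 3, group 14; Rb is in period 5, group 1.
Radius decreases left→right (rising Z_eff, same n) and increases top→bottom (higher n).
Neither a single period nor a single group — weigh both effects.
Be > F: Be lies to the left of F in period 2, so the across-period effect alone puts Be larger.
Si > Be: period and group pull opposite ways; the down-group shift dominates (116 vs 102 pm).
Rb > Si: relative to Si, both the across-period and down-group shifts push Rb's atomic radius up.
For reference (pm): Be 102, F 64, Si 116, Rb 210.
The smallest atomic size among these belongs to F.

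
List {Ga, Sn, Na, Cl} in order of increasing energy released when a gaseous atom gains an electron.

Na is in period 3, group 1; Cl is in period 3, group 17; Ga is in period 4, group 13; Sn is in period 5, group 14.
EA tends to increase across a period and decrease down a group, though the pattern is less regular than for IE or radius.
These span different periods and groups, so the two trends combine.
Na > Ga: the two effects oppose for this pair; the down-group effect wins (53 vs 29 kJ/mol).
Sn > Na: the two effects oppose for this pair; the across-period effect wins (107 vs 53 kJ/mol).
Cl > Sn: relative to Sn, both the across-period and down-group shifts push Cl's electron affinity up.
For reference (kJ/mol): Na 53, Cl 349, Ga 29, Sn 107.
So from lowest to highest: Ga < Na < Sn < Cl.

Ga < Na < Sn < Cl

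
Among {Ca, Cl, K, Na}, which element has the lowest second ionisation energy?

After 1 electron has been removed, what remains? Ca⁺ still has 1 valence electron; Cl⁺ still has 6 valence electrons; K⁺ is the bare [Ar] core; Na⁺ is the bare [Ne] core.
Core electrons are held far more tightly than valence electrons, so K and Na top the IE_2 order.
Valence configurations: Ca⁺ [Ar]4s¹, Cl⁺ [Ne]3s²3p⁴.
Approximate IE_2 values (kJ/mol): Ca 1145, Cl 2298, K 3052, Na 4562.
Hence IE_2: Ca < Cl < K < Na.

Ca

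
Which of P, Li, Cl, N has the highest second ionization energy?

Li

The second ionization energy removes an electron from the +1 ion. For each element: P⁺ still has 4 valence electrons; Li⁺ is the bare [He] core; Cl⁺ still has 6 valence electrons; N⁺ still has 4 valence electrons.
Core electrons are held far more tightly than valence electrons, so Li tops the IE_2 order.
Valence configurations: P⁺ [Ne]3s²3p², Cl⁺ [Ne]3s²3p⁴, N⁺ [He]2s²2p².
Tabulated IE_2 (kJ/mol): P 1907, Li 7298, Cl 2298, N 2856.
Overall IE_2 order: P < Cl < N < Li.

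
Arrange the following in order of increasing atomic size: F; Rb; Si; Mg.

F < Si < Mg < Rb

F is in period 2, group 17; Mg is in period 3, group 2; Si is in period 3, group 14; Rb is in period 5, group 1.
Atomic radius shrinks across a period as nuclear charge pulls the same shell inward, and grows down a group as new shells are added.
Here both period and group differ, so the two effects have to be weighed against each other.
Si > F: both effects reinforce here, so Si is clearly the larger of the two.
Mg > Si: Mg lies to the left of Si in period 3, so the across-period effect alone puts Mg larger.
Rb > Mg: relative to Mg, both the across-period and down-group shifts push Rb's atomic radius up.
Approximate values (pm): F 64, Mg 139, Si 116, Rb 210.
So from smallest to largest: F < Si < Mg < Rb.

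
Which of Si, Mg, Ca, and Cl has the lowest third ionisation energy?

Si

Consider each +2 ion: Si²⁺ still has 2 valence electrons; Mg²⁺ is the bare [Ne] core; Ca²⁺ is the bare [Ar] core; Cl²⁺ still has 5 valence electrons.
Breaking into a closed-shell core is much more expensive than removing a leftover valence electron — Ca and Mg have the largest IE_3 here.
Valence configurations: Si²⁺ [Ne]3s², Cl²⁺ [Ne]3s²3p³.
The numbers (kJ/mol): Si 3232, Mg 7733, Ca 4912, Cl 3822.
Hence IE_3: Si < Cl < Ca < Mg.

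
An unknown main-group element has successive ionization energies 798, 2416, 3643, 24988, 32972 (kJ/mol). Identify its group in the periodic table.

Group 13

Look for the largest jump between consecutive ionization energies: IE4/IE3 ≈ 6.9, far larger than any earlier ratio.
That jump marks the point where a core electron is being removed. So the atom has 3 valence electrons.
A main-group element with 3 valence electrons is in group 13.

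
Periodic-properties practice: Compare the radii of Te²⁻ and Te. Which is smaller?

Forming Te²⁻ adds 2 electrons to Te. More electron–electron repulsion in the same shell, with unchanged nuclear charge, lets the cloud expand.
An anion is larger than its parent atom: Te²⁻ > Te.

Te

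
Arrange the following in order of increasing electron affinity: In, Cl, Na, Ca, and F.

Ca < In < Na < F < Cl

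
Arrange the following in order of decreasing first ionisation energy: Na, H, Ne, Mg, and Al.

Ne > H > Mg > Al > Na

H is in period 1, group 1; Ne is in period 2, group 18; Na is in period 3, group 1; Mg is in period 3, group 2; Al is in period 3, group 13.
Across a period the outer electron is held more tightly (higher IE₁); down a group it sits in a higher shell, more shielded, and comes off more easily.
Here both period and group differ, so the two effects have to be weighed against each other.
Al > Na: both are in period 3; the period trend gives Al the larger value.
Mg > Al: this pair runs against the simple trend — see the exception note.
H > Mg: period and group pull opposite ways; the down-group shift dominates (1312 vs 738 kJ/mol).
Ne > H: the two effects oppose for this pair; the across-period effect wins (2081 vs 1312 kJ/mol).
Note the exception: Mg has a higher first ionization energy than Al, contrary to the simple trend — Al's single 3p electron is easier to remove than one from Mg's filled 3s².
For reference (kJ/mol): H 1312, Ne 2081, Na 496, Mg 738, Al 578.
So from highest to lowest: Ne > H > Mg > Al > Na.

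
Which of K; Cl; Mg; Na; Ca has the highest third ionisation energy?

Mg

IE_3 is the cost of taking one more electron from the +2 cation: K²⁺ is already 1 electron into the core; Cl²⁺ still has 5 valence electrons; Mg²⁺ is the bare [Ne] core; Na²⁺ is already 1 electron into the core; Ca²⁺ is the bare [Ar] core.
Core electrons are held far more tightly than valence electrons, so K, Ca, Na and Mg top the IE_3 order.
Tabulated IE_3 (kJ/mol): K 4420, Cl 3822, Mg 7733, Na 6910, Ca 4912.
Putting it together, IE_3: Cl < K < Ca < Na < Mg.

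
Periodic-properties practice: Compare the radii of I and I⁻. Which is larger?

I⁻

Forming I⁻ adds 1 electron to I. More electron–electron repulsion in the same shell, with unchanged nuclear charge, lets the cloud expand.
An anion is larger than its parent atom: I⁻ > I.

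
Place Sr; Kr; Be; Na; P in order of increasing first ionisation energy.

Na < Sr < Be < P < Kr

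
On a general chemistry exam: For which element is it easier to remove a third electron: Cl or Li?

Cl

The third ionization energy removes an electron from the +2 ion. For each element: Cl²⁺ still has 5 valence electrons; Li²⁺ is already 1 electron into the core.
Pulling an electron out of a noble-gas core costs far more than removing a remaining valence electron, so Li sits at the high end of IE_3.
The numbers (kJ/mol): Cl 3822, Li 11815.
Hence IE_3: Cl < Li.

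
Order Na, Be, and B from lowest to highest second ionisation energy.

Be, B, Na

Consider each +1 ion: Na⁺ is the bare [Ne] core; Be⁺ still has 1 valence electron; B⁺ still has 2 valence electrons.
Pulling an electron out of a noble-gas core costs far more than removing a remaining valence electron, so Na sits at the high end of IE_2.
Valence configurations: Be⁺ [He]2s¹, B⁺ [He]2s².
Tabulated IE_2 (kJ/mol): Na 4562, Be 1757, B 2427.
Putting it together, IE_2: Be < B < Na.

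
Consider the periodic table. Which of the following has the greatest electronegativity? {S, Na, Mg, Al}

Atoms toward the upper right of the periodic table pull bonding electrons most strongly.
All lie in period 3, so electronegativity increases left to right.
The greatest electronegativity among these belongs to S.

S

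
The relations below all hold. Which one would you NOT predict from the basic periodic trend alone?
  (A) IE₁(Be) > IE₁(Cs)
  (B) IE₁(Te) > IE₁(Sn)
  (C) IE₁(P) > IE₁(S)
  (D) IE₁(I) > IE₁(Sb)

The general trend: first ionization energy increases across a period and decreases down a group.
(A) Be (period 2, group 2) vs Cs (period 6, group 1): the stated order agrees with the simple trend.
(B) Te (period 5, group 16) vs Sn (period 5, group 14): the stated order agrees with the simple trend.
(C) P (period 3, group 15) vs S (period 3, group 16): the stated order contradicts the simple trend.
(D) I (period 5, group 17) vs Sb (period 5, group 15): the stated order agrees with the simple trend.
The exception is (C): S (3p⁴) ionizes more easily than half-filled P (3p³) because the paired 3p electron in S is pushed out by e⁻–e⁻ repulsion.

(C)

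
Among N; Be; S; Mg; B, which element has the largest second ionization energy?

N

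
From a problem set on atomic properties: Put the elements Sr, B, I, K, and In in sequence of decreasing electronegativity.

I > B > In > Sr > K

B is in period 2, group 13; K is in period 4, group 1; Sr is in period 5, group 2; In is in period 5, group 13; I is in period 5, group 17.
Smaller atoms with higher effective nuclear charge are more electronegative.
Here both period and group differ, so the two effects have to be weighed against each other.
Sr > K: period and group pull opposite ways; the across-period shift dominates (0.95 vs 0.82).
In > Sr: both are in period 5; the period trend gives In the larger value.
B > In: they share group 13; the group trend gives B the larger value.
I > B: period and group pull opposite ways; the across-period shift dominates (2.66 vs 2.04).
For reference (Pauling): B 2.04, K 0.82, Sr 0.95, In 1.78, I 2.66.
So from highest to lowest: I > B > In > Sr > K.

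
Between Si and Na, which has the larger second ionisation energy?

Na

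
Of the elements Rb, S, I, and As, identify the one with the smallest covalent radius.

S

S is in period 3, group 16; As is in period 4, group 15; Rb is in period 5, group 1; I is in period 5, group 17.
Moving right in a period, electrons are added to the same shell under a stronger nuclear pull, so atoms get smaller; moving down, a new shell is opened and atoms get larger.
Here both period and group differ, so the two effects have to be weighed against each other.
As > S: both effects reinforce here, so As is clearly the larger of the two.
I > As: the two effects oppose for this pair; the down-group effect wins (133 vs 121 pm).
Rb > I: Rb lies to the left of I in period 5, so the across-period effect alone puts Rb larger.
Approximate values (pm): S 103, As 121, Rb 210, I 133.
The smallest covalent radius among these belongs to S.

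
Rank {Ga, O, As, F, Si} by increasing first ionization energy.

Ga < Si < As < O < F

O is in period 2, group 16; F is in period 2, group 17; Si is in period 3, group 14; Ga is in period 4, group 13; As is in period 4, group 15.
First ionization energy rises across a period (greater Z_eff holds electrons more tightly) and falls down a group (valence electrons are farther from the nucleus).
Here both period and group differ, so the two effects have to be weighed against each other.
Si > Ga: both effects reinforce here, so Si is clearly the higher of the two.
As > Si: the two effects oppose for this pair; the across-period effect wins (947 vs 786 kJ/mol).
O > As: relative to As, both the across-period and down-group shifts push O's first ionization energy up.
F > O: F lies to the right of O in period 2, so the across-period effect alone puts F higher.
Tabulated first ionization energy (kJ/mol): O 1314, F 1681, Si 786, Ga 579, As 947.
So from lowest to highest: Ga < Si < As < O < F.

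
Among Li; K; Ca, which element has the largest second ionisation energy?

Consider each +1 ion: Li⁺ is the bare [He] core; K⁺ is the bare [Ar] core; Ca⁺ still has 1 valence electron.
Core electrons are held far more tightly than valence electrons, so K and Li top the IE_2 order.
Approximate IE_2 values (kJ/mol): Li 7298, K 3052, Ca 1145.
Hence IE_2: Ca < K < Li.

Li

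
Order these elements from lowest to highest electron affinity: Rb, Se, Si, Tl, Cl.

Tl, Rb, Si, Se, Cl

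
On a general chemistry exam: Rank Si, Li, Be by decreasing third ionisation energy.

Be > Li > Si

IE_3 is the cost of taking one more electron from the +2 cation: Si²⁺ still has 2 valence electrons; Li²⁺ is already 1 electron into the core; Be²⁺ is the bare [He] core.
Core electrons are held far more tightly than valence electrons, so Li and Be top the IE_3 order.
The numbers (kJ/mol): Si 3232, Li 11815, Be 14849.
Putting it together, IE_3: Si < Li < Be.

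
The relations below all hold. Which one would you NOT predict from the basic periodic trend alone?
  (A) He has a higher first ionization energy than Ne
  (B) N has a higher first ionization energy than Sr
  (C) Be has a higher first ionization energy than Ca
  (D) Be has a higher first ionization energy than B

(D)

The general trend: first ionization energy increases across a period and decreases down a group.
(A) He (period 1, group 18) vs Ne (period 2, group 18): the stated order agrees with the simple trend.
(B) N (period 2, group 15) vs Sr (period 5, group 2): the stated order agrees with the simple trend.
(C) Be (period 2, group 2) vs Ca (period 4, group 2): the stated order agrees with the simple trend.
(D) Be (period 2, group 2) vs B (period 2, group 13): the stated order contradicts the simple trend.
The exception is (D): removing B's lone 2p electron is easier than breaking Be's filled 2s².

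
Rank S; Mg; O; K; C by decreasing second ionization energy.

After 1 electron has been removed, what remains? S⁺ still has 5 valence electrons; Mg⁺ still has 1 valence electron; O⁺ still has 5 valence electrons; K⁺ is the bare [Ar] core; C⁺ still has 3 valence electrons.
Usually core removal costs more than valence removal, but here the competition is close: a tightly held n=2 valence electron can cost more to remove than an n=3 core electron, so the actual values have to decide it.
Valence configurations: S⁺ [Ne]3s²3p³, Mg⁺ [Ne]3s¹, O⁺ [He]2s²2p³, C⁺ [He]2s²2p¹.
The numbers (kJ/mol): S 2252, Mg 1451, O 3388, K 3052, C 2353.
So the second ionization energies run Mg < S < C < K < O.

O > K > C > S > Mg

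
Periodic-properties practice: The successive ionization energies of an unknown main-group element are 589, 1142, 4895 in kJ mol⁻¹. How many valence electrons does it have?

2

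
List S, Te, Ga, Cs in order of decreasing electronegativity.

S > Te > Ga > Cs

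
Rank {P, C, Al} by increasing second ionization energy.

Consider each +1 ion: P⁺ still has 4 valence electrons; C⁺ still has 3 valence electrons; Al⁺ still has 2 valence electrons.
All are still removing valence electrons, so compare the +1 ions as you would atoms: IE_2 generally rises across a period (higher Z_eff) and falls down a group (larger shell), subject to the usual subshell exceptions.
Valence configurations: P⁺ [Ne]3s²3p², C⁺ [He]2s²2p¹, Al⁺ [Ne]3s².
Approximate IE_2 values (kJ/mol): P 1907, C 2353, Al 1817.
Hence IE_2: Al < P < C.

Al < P < C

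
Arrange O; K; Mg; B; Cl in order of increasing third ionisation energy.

Consider each +2 ion: O²⁺ still has 4 valence electrons; K²⁺ is already 1 electron into the core; Mg²⁺ is the bare [Ne] core; B²⁺ still has 1 valence electron; Cl²⁺ still has 5 valence electrons.
Usually core removal costs more than valence removal, but here the competition is close: a tightly held n=2 valence electron can cost more to remove than an n=3 core electron, so the actual values have to decide it.
Valence configurations: O²⁺ [He]2s²2p², B²⁺ [He]2s¹, Cl²⁺ [Ne]3s²3p³.
The numbers (kJ/mol): O 5300, K 4420, Mg 7733, B 3660, Cl 3822.
So the third ionization energies run B < Cl < K < O < Mg.

B, Cl, K, O, Mg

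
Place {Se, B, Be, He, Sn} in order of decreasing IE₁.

He is in period 1, group 18; Be is in period 2, group 2; B is in period 2, group 13; Se is in period 4, group 16; Sn is in period 5, group 14.
First ionization energy rises across a period (greater Z_eff holds electrons more tightly) and falls down a group (valence electrons are farther from the nucleus).
Neither a single period nor a single group — weigh both effects.
B > Sn: period and group pull opposite ways; the down-group shift dominates (801 vs 709 kJ/mol).
Be > B: this pair runs against the simple trend — see the exception note.
Se > Be: the two effects oppose for this pair; the across-period effect wins (941 vs 900 kJ/mol).
He > Se: both effects reinforce here, so He is clearly the higher of the two.
Note the exception: Be has a higher first ionization energy than B, contrary to the simple trend — removing B's lone 2p electron is easier than breaking Be's filled 2s².
For reference (kJ/mol): He 2372, Be 900, B 801, Se 941, Sn 709.
So from highest to lowest: He > Se > Be > B > Sn.

He > Se > Be > B > Sn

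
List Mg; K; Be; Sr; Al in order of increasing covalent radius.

Be < Al < Mg < Sr < K

Radius decreases left→right (rising Z_eff, same n) and increases top→bottom (higher n).
Neither a single period nor a single group — weigh both effects.
Al > Be: the two effects oppose for this pair; the down-group effect wins (126 vs 102 pm).
Mg > Al: both are in period 3; the period trend gives Mg the larger value.
Sr > Mg: they share group 2; the group trend gives Sr the larger value.
K > Sr: period and group pull opposite ways; the across-period shift dominates (196 vs 185 pm).
For reference (pm): Be 102, Mg 139, Al 126, K 196, Sr 185.
So from smallest to largest: Be < Al < Mg < Sr < K.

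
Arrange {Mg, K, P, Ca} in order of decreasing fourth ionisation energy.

Mg > Ca > K > P

The fourth ionization energy removes an electron from the +3 ion. For each element: Mg³⁺ is already 1 electron into the core; K³⁺ is already 2 electrons into the core; P³⁺ still has 2 valence electrons; Ca³⁺ is already 1 electron into the core.
Pulling an electron out of a noble-gas core costs far more than removing a remaining valence electron, so K, Ca and Mg sit at the high end of IE_4.
Tabulated IE_4 (kJ/mol): Mg 10543, K 5877, P 4964, Ca 6491.
Overall IE_4 order: P < K < Ca < Mg.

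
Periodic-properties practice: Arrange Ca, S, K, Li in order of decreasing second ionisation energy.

Consider each +1 ion: Ca⁺ still has 1 valence electron; S⁺ still has 5 valence electrons; K⁺ is the bare [Ar] core; Li⁺ is the bare [He] core.
Breaking into a closed-shell core is much more expensive than removing a leftover valence electron — K and Li have the largest IE_2 here.
Valence configurations: Ca⁺ [Ar]4s¹, S⁺ [Ne]3s²3p³.
Approximate IE_2 values (kJ/mol): Ca 1145, S 2252, K 3052, Li 7298.
Putting it together, IE_2: Ca < S < K < Li.

Li > K > S > Ca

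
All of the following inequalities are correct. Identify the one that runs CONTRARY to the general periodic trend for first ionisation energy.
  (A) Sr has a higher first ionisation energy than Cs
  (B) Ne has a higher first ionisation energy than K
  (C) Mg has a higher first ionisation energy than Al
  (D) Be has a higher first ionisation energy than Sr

(C)

The general trend: first ionisation energy increases across a period and decreases down a group.
(A) Sr (period 5, group 2) vs Cs (period 6, group 1): the stated order agrees with the simple trend.
(B) Ne (period 2, group 18) vs K (period 4, group 1): the stated order agrees with the simple trend.
(C) Mg (period 3, group 2) vs Al (period 3, group 13): the stated order contradicts the simple trend.
(D) Be (period 2, group 2) vs Sr (period 5, group 2): the stated order agrees with the simple trend.
The exception is (C): Al's single 3p electron is easier to remove than one from Mg's filled 3s².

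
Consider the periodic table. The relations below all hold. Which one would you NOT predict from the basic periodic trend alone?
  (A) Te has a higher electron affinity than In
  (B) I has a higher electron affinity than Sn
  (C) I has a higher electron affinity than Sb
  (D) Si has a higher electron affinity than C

The general trend: electron affinity increases across a period and decreases down a group.
(A) Te (period 5, group 16) vs In (period 5, group 13): the stated order agrees with the simple trend.
(B) I (period 5, group 17) vs Sn (period 5, group 14): the stated order agrees with the simple trend.
(C) I (period 5, group 17) vs Sb (period 5, group 15): the stated order agrees with the simple trend.
(D) Si (period 3, group 14) vs C (period 2, group 14): the stated order contradicts the simple trend.
The exception is (D): Si's larger, more diffuse 3p orbitals accept an added electron slightly more readily than C's compact 2p.

(D)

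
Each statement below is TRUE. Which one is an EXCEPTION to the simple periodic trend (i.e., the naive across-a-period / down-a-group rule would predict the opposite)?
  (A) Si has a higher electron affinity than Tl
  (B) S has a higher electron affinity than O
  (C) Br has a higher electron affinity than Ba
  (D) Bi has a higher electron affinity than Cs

(B)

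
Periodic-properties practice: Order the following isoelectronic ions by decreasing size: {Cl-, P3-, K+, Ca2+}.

All of these have 18 electrons, so size is governed by nuclear charge alone: the more protons, the stronger the pull on the same electron cloud, and the smaller the ion.
Nuclear charges: Ca2+ (Z=20), K+ (Z=19), Cl- (Z=17), P3- (Z=15).
Largest to smallest: P3- > Cl- > K+ > Ca2+.

P3- > Cl- > K+ > Ca2+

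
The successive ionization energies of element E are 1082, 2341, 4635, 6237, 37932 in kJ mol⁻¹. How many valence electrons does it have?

Look for the largest jump between consecutive ionization energies: IE5/IE4 ≈ 6.1, far larger than any earlier ratio.
That jump marks the point where a core electron is being removed. So the atom has 4 valence electrons.

4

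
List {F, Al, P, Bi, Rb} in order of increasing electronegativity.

Rb < Al < Bi < P < F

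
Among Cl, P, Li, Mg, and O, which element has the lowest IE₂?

Mg

IE_2 is the cost of taking one more electron from the +1 cation: Cl⁺ still has 6 valence electrons; P⁺ still has 4 valence electrons; Li⁺ is the bare [He] core; Mg⁺ still has 1 valence electron; O⁺ still has 5 valence electrons.
Core electrons are held far more tightly than valence electrons, so Li tops the IE_2 order.
Valence configurations: Cl⁺ [Ne]3s²3p⁴, P⁺ [Ne]3s²3p², Mg⁺ [Ne]3s¹, O⁺ [He]2s²2p³.
The numbers (kJ/mol): Cl 2298, P 1907, Li 7298, Mg 1451, O 3388.
Hence IE_2: Mg < P < Cl < O < Li.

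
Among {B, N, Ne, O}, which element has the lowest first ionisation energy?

B

B is in period 2, group 13; N is in period 2, group 15; O is in period 2, group 16; Ne is in period 2, group 18.
First ionization energy rises across a period (greater Z_eff holds electrons more tightly) and falls down a group (valence electrons are farther from the nucleus).
All lie in period 2; the across-period trend (first ionization energy increases left to right) applies, with the exception below.
Note the exception: N has a higher first ionization energy than O, contrary to the simple trend — pairing an electron in O's 2p⁴ costs repulsion energy, so O ionizes more easily than half-filled N (2p³).
Approximate values (kJ/mol): B 801, N 1402, O 1314, Ne 2081.
The lowest first ionisation energy among these belongs to B.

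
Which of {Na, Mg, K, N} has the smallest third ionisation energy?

IE_3 is the cost of taking one more electron from the +2 cation: Na²⁺ is already 1 electron into the core; Mg²⁺ is the bare [Ne] core; K²⁺ is already 1 electron into the core; N²⁺ still has 3 valence electrons.
Usually core removal costs more than valence removal, but here the competition is close: a tightly held n=2 valence electron can cost more to remove than an n=3 core electron, so the actual values have to decide it.
The numbers (kJ/mol): Na 6910, Mg 7733, K 4420, N 4578.
Overall IE_3 order: K < N < Na < Mg.

K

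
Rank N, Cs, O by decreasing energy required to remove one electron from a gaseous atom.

N is in period 2, group 15; O is in period 2, group 16; Cs is in period 6, group 1.
IE₁ increases left→right with effective nuclear charge and decreases top→bottom as the valence shell moves farther out.
These span different periods and groups, so the two trends combine.
O > Cs: both effects reinforce here, so O is clearly the higher of the two.
N > O: this pair runs against the simple trend — see the exception note.
Note the exception: N has a higher first ionization energy than O, contrary to the simple trend — pairing an electron in O's 2p⁴ costs repulsion energy, so O ionizes more easily than half-filled N (2p³).
Approximate values (kJ/mol): N 1402, O 1314, Cs 376.
So from highest to lowest: N > O > Cs.

N > O > Cs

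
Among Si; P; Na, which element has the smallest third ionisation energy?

P

The third ionization energy removes an electron from the +2 ion. For each element: Si²⁺ still has 2 valence electrons; P²⁺ still has 3 valence electrons; Na²⁺ is already 1 electron into the core.
Core electrons are held far more tightly than valence electrons, so Na tops the IE_3 order.
Valence configurations: Si²⁺ [Ne]3s², P²⁺ [Ne]3s²3p¹.
P²⁺ loses a lone 3p electron whereas Si²⁺ must break into a filled 3s² pair, so IE_3(Si) > IE_3(P) even though P has the higher nuclear charge.
The numbers (kJ/mol): Si 3232, P 2914, Na 6910.
Putting it together, IE_3: P < Si < Na.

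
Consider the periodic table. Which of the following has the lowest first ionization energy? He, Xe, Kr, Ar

IE₁ increases left→right with effective nuclear charge and decreases top→bottom as the valence shell moves farther out.
All are in group 18, so first ionization energy increases up the group.
The lowest first ionization energy among these belongs to Xe.

Xe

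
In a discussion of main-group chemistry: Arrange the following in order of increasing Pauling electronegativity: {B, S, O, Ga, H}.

H is in period 1, group 1; B is in period 2, group 13; O is in period 2, group 16; S is in period 3, group 16; Ga is in period 4, group 13.
Smaller atoms with higher effective nuclear charge are more electronegative.
These span different periods and groups, so the two trends combine.
B > Ga: B sits above Ga in group 13, so the down-group effect alone puts B higher.
H > B: the two effects oppose for this pair; the down-group effect wins (2.20 vs 2.04).
S > H: period and group pull opposite ways; the across-period shift dominates (2.58 vs 2.20).
O > S: O sits above S in group 16, so the down-group effect alone puts O higher.
For reference (Pauling): H 2.20, B 2.04, O 3.44, S 2.58, Ga 1.81.
So from lowest to highest: Ga < B < H < S < O.

Ga, B, H, S, O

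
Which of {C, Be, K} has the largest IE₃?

After 2 electrons have been removed, what remains? C²⁺ still has 2 valence electrons; Be²⁺ is the bare [He] core; K²⁺ is already 1 electron into the core.
Usually core removal costs more than valence removal, but here the competition is close: a tightly held n=2 valence electron can cost more to remove than an n=3 core electron, so the actual values have to decide it.
The numbers (kJ/mol): C 4620, Be 14849, K 4420.
Overall IE_3 order: K < C < Be.

Be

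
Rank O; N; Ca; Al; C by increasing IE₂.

Ca, Al, C, N, O

After 1 electron has been removed, what remains? O⁺ still has 5 valence electrons; N⁺ still has 4 valence electrons; Ca⁺ still has 1 valence electron; Al⁺ still has 2 valence electrons; C⁺ still has 3 valence electrons.
All are still removing valence electrons, so compare the +1 ions as you would atoms: IE_2 generally rises across a period (higher Z_eff) and falls down a group (larger shell), subject to the usual subshell exceptions.
Valence configurations: O⁺ [He]2s²2p³, N⁺ [He]2s²2p², Ca⁺ [Ar]4s¹, Al⁺ [Ne]3s², C⁺ [He]2s²2p¹.
Approximate IE_2 values (kJ/mol): O 3388, N 2856, Ca 1145, Al 1817, C 2353.
Overall IE_2 order: Ca < Al < C < N < O.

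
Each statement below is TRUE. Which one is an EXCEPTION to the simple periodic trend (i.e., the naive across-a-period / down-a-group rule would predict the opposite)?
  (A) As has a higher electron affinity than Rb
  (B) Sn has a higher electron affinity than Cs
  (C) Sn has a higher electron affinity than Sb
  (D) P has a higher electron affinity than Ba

The general trend: electron affinity increases across a period and decreases down a group.
(A) As (period 4, group 15) vs Rb (period 5, group 1): the stated order agrees with the simple trend.
(B) Sn (period 5, group 14) vs Cs (period 6, group 1): the stated order agrees with the simple trend.
(C) Sn (period 5, group 14) vs Sb (period 5, group 15): the stated order contradicts the simple trend.
(D) P (period 3, group 15) vs Ba (period 6, group 2): the stated order agrees with the simple trend.
The exception is (C): adding an electron to Sb's half-filled 5p³ is unfavourable, so Sn has the more exothermic EA.

(C)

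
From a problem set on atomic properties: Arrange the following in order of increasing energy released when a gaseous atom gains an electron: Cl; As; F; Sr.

Atoms with high Z_eff and room in the valence shell (especially the halogens) have the most exothermic electron affinities.
Neither a single period nor a single group — weigh both effects.
As > Sr: relative to Sr, both the across-period and down-group shifts push As's electron affinity up.
F > As: both effects reinforce here, so F is clearly the higher of the two.
Cl > F: this pair runs against the simple trend — see the exception note.
Note the exception: Cl has a higher electron affinity than F, contrary to the simple trend — F's small 2p subshell makes the incoming electron feel strong e⁻–e⁻ repulsion, so Cl actually releases more energy on gaining an electron.
Approximate values (kJ/mol): F 328, Cl 349, As 78, Sr 5.
So from lowest to highest: Sr < As < F < Cl.

Sr, As, F, Cl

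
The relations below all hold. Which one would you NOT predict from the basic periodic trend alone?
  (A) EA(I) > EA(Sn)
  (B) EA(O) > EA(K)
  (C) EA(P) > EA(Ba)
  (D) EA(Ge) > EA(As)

The general trend: electron affinity increases across a period and decreases down a group.
(A) I (period 5, group 17) vs Sn (period 5, group 14): the stated order agrees with the simple trend.
(B) O (period 2, group 16) vs K (period 4, group 1): the stated order agrees with the simple trend.
(C) P (period 3, group 15) vs Ba (period 6, group 2): the stated order agrees with the simple trend.
(D) Ge (period 4, group 14) vs As (period 4, group 15): the stated order contradicts the simple trend.
The exception is (D): adding an electron to As's half-filled 4p³ is unfavourable, so Ge (4p²) has the more exothermic EA.

(D)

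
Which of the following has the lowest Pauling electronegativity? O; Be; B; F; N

Smaller atoms with higher effective nuclear charge are more electronegative.
All lie in period 2, so electronegativity increases left to right.
The lowest Pauling electronegativity among these belongs to Be.

Be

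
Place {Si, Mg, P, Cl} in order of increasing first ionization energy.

Mg, Si, P, Cl

Mg is in period 3, group 2; Si is in period 3, group 14; P is in period 3, group 15; Cl is in period 3, group 17.
IE₁ increases left→right with effective nuclear charge and decreases top→bottom as the valence shell moves farther out.
All lie in period 3, so first ionization energy increases left to right.
So from lowest to highest: Mg < Si < P < Cl.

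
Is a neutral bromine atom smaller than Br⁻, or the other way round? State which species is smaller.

Forming Br⁻ adds 1 electron to Br. More electron–electron repulsion in the same shell, with unchanged nuclear charge, lets the cloud expand.
An anion is larger than its parent atom: Br⁻ > Br.

Br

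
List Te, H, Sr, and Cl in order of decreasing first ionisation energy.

H is in period 1, group 1; Cl is in period 3, group 17; Sr is in period 5, group 2; Te is in period 5, group 16.
First ionization energy rises across a period (greater Z_eff holds electrons more tightly) and falls down a group (valence electrons are farther from the nucleus).
These span different periods and groups, so the two trends combine.
Te > Sr: both are in period 5; the period trend gives Te the larger value.
Cl > Te: relative to Te, both the across-period and down-group shifts push Cl's first ionization energy up.
H > Cl: the two effects oppose for this pair; the down-group effect wins (1312 vs 1251 kJ/mol).
For reference (kJ/mol): H 1312, Cl 1251, Sr 550, Te 869.
So from highest to lowest: H > Cl > Te > Sr.

H > Cl > Te > Sr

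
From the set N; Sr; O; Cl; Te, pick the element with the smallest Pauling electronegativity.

Sr

N is in period 2, group 15; O is in period 2, group 16; Cl is in period 3, group 17; Sr is in period 5, group 2; Te is in period 5, group 16.
Smaller atoms with higher effective nuclear charge are more electronegative.
Here both period and group differ, so the two effects have to be weighed against each other.
Te > Sr: both are in period 5; the period trend gives Te the larger value.
N > Te: period and group pull opposite ways; the down-group shift dominates (3.04 vs 2.10).
Cl > N: the two effects oppose for this pair; the across-period effect wins (3.16 vs 3.04).
O > Cl: the two effects oppose for this pair; the down-group effect wins (3.44 vs 3.16).
Approximate values (Pauling): N 3.04, O 3.44, Cl 3.16, Sr 0.95, Te 2.10.
The smallest Pauling electronegativity among these belongs to Sr.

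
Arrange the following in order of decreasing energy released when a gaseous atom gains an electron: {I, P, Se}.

I, Se, P

P is in period 3, group 15; Se is in period 4, group 16; I is in period 5, group 17.
Atoms with high Z_eff and room in the valence shell (especially the halogens) have the most exothermic electron affinities.
These sit on a diagonal, where the across-period and down-group effects partly cancel.
Se > P: period and group pull opposite ways; the across-period shift dominates (195 vs 72 kJ/mol).
I > Se: period and group pull opposite ways; the across-period shift dominates (295 vs 195 kJ/mol).
Approximate values (kJ/mol): P 72, Se 195, I 295.
So from highest to lowest: I > Se > P.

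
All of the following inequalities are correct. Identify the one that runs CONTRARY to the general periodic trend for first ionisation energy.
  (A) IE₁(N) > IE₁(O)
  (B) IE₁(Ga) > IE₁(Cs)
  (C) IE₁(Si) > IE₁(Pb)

The general trend: first ionisation energy increases across a period and decreases down a group.
(A) N (period 2, group 15) vs O (period 2, group 16): the stated order contradicts the simple trend.
(B) Ga (period 4, group 13) vs Cs (period 6, group 1): the stated order agrees with the simple trend.
(C) Si (period 3, group 14) vs Pb (period 6, group 14): the stated order agrees with the simple trend.
The exception is (A): pairing an electron in O's 2p⁴ costs repulsion energy, so O ionizes more easily than half-filled N (2p³).

(A)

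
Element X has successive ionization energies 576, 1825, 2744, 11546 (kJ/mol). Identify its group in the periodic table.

Look for the largest jump between consecutive ionization energies: IE4/IE3 ≈ 4.2, far larger than any earlier ratio.
That jump marks the point where a core electron is being removed. So the atom has 3 valence electrons.
A main-group element with 3 valence electrons is in group 13.

Group 13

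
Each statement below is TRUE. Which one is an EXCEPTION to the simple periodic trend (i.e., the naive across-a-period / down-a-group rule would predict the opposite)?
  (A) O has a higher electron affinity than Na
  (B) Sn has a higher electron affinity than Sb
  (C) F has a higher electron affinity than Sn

The general trend: electron affinity increases across a period and decreases down a group.
(A) O (period 2, group 16) vs Na (period 3, group 1): the stated order agrees with the simple trend.
(B) Sn (period 5, group 14) vs Sb (period 5, group 15): the stated order contradicts the simple trend.
(C) F (period 2, group 17) vs Sn (period 5, group 14): the stated order agrees with the simple trend.
The exception is (B): adding an electron to Sb's half-filled 5p³ is unfavourable, so Sn has the more exothermic EA.

(B)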